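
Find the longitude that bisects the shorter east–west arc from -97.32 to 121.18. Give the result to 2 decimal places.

-168.07°

Signed shortest Δλ from -97.32° to +121.18° is -141.50°.
Midpoint longitude = -97.32° + (-141.50°)/2 = -97.32° − 70.75° = -168.07°.
(The naïve average (-97.32 + +121.18)/2 = 11.93° is on the wrong side of the globe.)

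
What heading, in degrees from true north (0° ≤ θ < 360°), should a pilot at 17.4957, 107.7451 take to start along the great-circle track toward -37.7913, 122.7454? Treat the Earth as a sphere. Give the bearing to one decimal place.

Δλ = 122.7454 − 107.7451 = 15.0003°.
θ = atan2( sin Δλ · cos φ₂ , cos φ₁ · sin φ₂ − sin φ₁ · cos φ₂ · cos Δλ )
  = atan2(0.20454, -0.81392) = 165.894° → normalised to [0°, 360°): 165.894°.

165.9°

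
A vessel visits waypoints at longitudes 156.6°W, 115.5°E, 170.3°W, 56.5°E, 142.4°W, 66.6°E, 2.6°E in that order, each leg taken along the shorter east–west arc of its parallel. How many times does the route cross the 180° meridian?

5

Leg 1: -156.6° → +115.5°, shortest Δλ = -87.9° (west) — crosses 180°.
Leg 2: +115.5° → -170.3°, shortest Δλ = 74.2° (east) — crosses 180°.
Leg 3: -170.3° → +56.5°, shortest Δλ = -133.2° (west) — crosses 180°.
Leg 4: +56.5° → -142.4°, shortest Δλ = 161.1° (east) — crosses 180°.
Leg 5: -142.4° → +66.6°, shortest Δλ = -151.0° (west) — crosses 180°.
Leg 6: +66.6° → +2.6°, shortest Δλ = -64.0° (west) — does not cross 180°.
Total crossings: 5.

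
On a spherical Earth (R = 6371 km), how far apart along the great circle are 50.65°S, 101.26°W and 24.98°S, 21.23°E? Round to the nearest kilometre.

Δλ = 21.23 − -101.26 = 122.49°.
Δφ = -24.98 − -50.65 = 25.67°.
a = sin²(Δφ/2) + cos φ₁ · cos φ₂ · sin²(Δλ/2) = 0.491082.
c = 2·atan2(√a, √(1−a)) = 1.55296 rad → d = 6371·c ≈ 9893.91 km.

9894 km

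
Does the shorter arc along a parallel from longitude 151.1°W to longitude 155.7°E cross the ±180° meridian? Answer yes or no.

Naïve |155.7 − -151.1| = 306.8° > 180°, so the shorter arc goes the other way round — across 180°.
Signed shortest Δλ = ((155.7 − -151.1 + 180) mod 360) − 180 = -53.2°.
Going west by 53.2° from -151.1° passes through 180° before reaching +155.7°.

Yes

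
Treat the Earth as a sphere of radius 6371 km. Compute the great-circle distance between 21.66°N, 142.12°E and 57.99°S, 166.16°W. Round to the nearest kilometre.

Δλ = -166.16 − 142.12 = -308.28°; wrapped into (−180°, 180°]: 51.72°.
Δφ = -57.99 − 21.66 = -79.65°.
a = sin²(Δφ/2) + cos φ₁ · cos φ₂ · sin²(Δλ/2) = 0.503893.
c = 2·atan2(√a, √(1−a)) = 1.57858 rad → d = 6371·c ≈ 10057.15 km.

10057 km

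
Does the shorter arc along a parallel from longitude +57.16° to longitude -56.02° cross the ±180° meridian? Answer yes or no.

Signed shortest Δλ = ((-56.02 − 57.16 + 180) mod 360) − 180 = -113.18°.
Going west by 113.18° from +57.16° reaches -56.02° without touching 180°.

No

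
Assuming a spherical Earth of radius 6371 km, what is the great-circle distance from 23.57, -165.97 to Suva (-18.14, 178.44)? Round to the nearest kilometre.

4937 km

Δλ = 178.44 − -165.97 = 344.41°; wrapped into (−180°, 180°]: -15.59°.
Δφ = -18.14 − 23.57 = -41.71°.
a = sin²(Δφ/2) + cos φ₁ · cos φ₂ · sin²(Δλ/2) = 0.142762.
c = 2·atan2(√a, √(1−a)) = 0.77492 rad → d = 6371·c ≈ 4937.02 km.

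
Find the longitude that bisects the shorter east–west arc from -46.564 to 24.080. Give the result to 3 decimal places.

-11.242°

Signed shortest Δλ from -46.564° to +24.080° is +70.644°.
Midpoint longitude = -46.564° + (+70.644°)/2 = -46.564° + 35.322° = -11.242°.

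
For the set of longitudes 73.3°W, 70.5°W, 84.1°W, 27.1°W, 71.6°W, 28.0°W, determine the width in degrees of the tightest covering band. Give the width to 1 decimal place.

Sort the longitudes: -84.1°, -73.3°, -71.6°, -70.5°, -28.0°, -27.1°.
Eastward gaps between consecutive values (wrapping around): 10.8°, 1.7°, 1.1°, 42.5°, 0.9°, 303.0°.
Largest gap = 303.0° ⇒ minimal covering band is its complement: 360° − 303.0° = 57.0°.
Band runs from -84.1° eastward to -27.1°.

57.0°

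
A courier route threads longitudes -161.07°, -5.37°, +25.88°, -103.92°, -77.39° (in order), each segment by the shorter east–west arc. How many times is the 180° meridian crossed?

Leg 1: -161.07° → -5.37°, shortest Δλ = 155.7° (east) — does not cross 180°.
Leg 2: -5.37° → +25.88°, shortest Δλ = 31.25° (east) — does not cross 180°.
Leg 3: +25.88° → -103.92°, shortest Δλ = -129.8° (west) — does not cross 180°.
Leg 4: -103.92° → -77.39°, shortest Δλ = 26.53° (east) — does not cross 180°.
Total crossings: 0.

0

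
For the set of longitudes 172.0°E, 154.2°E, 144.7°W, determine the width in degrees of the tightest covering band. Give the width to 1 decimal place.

Sort the longitudes: -144.7°, +154.2°, +172.0°.
Eastward gaps between consecutive values (wrapping around): 298.9°, 17.8°, 43.3°.
Largest gap = 298.9° ⇒ minimal covering band is its complement: 360° − 298.9° = 61.1°.
Band runs from +154.2° eastward to -144.7°, crossing the antimeridian.

61.1°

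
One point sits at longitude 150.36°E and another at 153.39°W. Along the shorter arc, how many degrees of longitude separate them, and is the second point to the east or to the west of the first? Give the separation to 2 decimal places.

56.25° east

Raw difference: -153.39 − 150.36 = -303.75°.
Normalise into (−180°, 180°]: -303.75° + 360° = 56.25°.
Positive ⇒ the second point lies to the east; separation 56.25°.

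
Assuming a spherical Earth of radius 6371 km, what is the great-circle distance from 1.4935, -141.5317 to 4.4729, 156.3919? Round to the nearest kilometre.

6899 km

Δλ = 156.3919 − -141.5317 = 297.9236°; wrapped into (−180°, 180°]: -62.0764°.
Δφ = 4.4729 − 1.4935 = 2.9794°.
a = sin²(Δφ/2) + cos φ₁ · cos φ₂ · sin²(Δλ/2) = 0.265629.
c = 2·atan2(√a, √(1−a)) = 1.08293 rad → d = 6371·c ≈ 6899.35 km.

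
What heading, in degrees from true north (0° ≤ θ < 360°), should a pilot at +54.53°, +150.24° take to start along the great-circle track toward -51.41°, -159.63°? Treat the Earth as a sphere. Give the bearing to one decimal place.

148.4°

Δλ = -159.63 − 150.24 = -309.87°; wrapped into (−180°, 180°]: 50.13°.
θ = atan2( sin Δλ · cos φ₂ , cos φ₁ · sin φ₂ − sin φ₁ · cos φ₂ · cos Δλ )
  = atan2(0.47872, -0.77921) = 148.435° → normalised to [0°, 360°): 148.435°.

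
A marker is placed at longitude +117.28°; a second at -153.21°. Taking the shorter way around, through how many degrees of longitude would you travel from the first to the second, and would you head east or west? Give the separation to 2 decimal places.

89.51° east

Raw difference: -153.21 − 117.28 = -270.49°.
Normalise into (−180°, 180°]: -270.49° + 360° = 89.51°.
Positive ⇒ the second point lies to the east; separation 89.51°.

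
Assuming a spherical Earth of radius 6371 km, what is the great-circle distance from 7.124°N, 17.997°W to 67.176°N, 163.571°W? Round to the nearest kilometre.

11311 km

Δλ = -163.571 − -17.997 = -145.574°.
Δφ = 67.176 − 7.124 = 60.052°.
a = sin²(Δφ/2) + cos φ₁ · cos φ₂ · sin²(Δλ/2) = 0.601593.
c = 2·atan2(√a, √(1−a)) = 1.77541 rad → d = 6371·c ≈ 11311.12 km.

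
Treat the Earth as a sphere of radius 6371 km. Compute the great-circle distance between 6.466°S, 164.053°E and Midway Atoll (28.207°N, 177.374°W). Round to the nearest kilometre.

Δλ = -177.374 − 164.053 = -341.427°; wrapped into (−180°, 180°]: 18.573°.
Δφ = 28.207 − -6.466 = 34.673°.
a = sin²(Δφ/2) + cos φ₁ · cos φ₂ · sin²(Δλ/2) = 0.111596.
c = 2·atan2(√a, √(1−a)) = 0.68122 rad → d = 6371·c ≈ 4340.03 km.

4340 km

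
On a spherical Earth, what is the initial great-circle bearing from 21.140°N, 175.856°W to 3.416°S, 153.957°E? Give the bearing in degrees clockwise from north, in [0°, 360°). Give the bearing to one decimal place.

Δλ = 153.957 − -175.856 = 329.813°; wrapped into (−180°, 180°]: -30.187°.
θ = atan2( sin Δλ · cos φ₂ , cos φ₁ · sin φ₂ − sin φ₁ · cos φ₂ · cos Δλ )
  = atan2(-0.50193, -0.36676) = -126.156° → normalised to [0°, 360°): 233.844°.

233.8°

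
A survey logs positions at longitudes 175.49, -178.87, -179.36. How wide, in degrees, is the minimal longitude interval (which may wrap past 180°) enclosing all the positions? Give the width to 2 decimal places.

5.64°

Sort the longitudes: -179.36°, -178.87°, +175.49°.
Eastward gaps between consecutive values (wrapping around): 0.49°, 354.36°, 5.15°.
Largest gap = 354.36° ⇒ minimal covering band is its complement: 360° − 354.36° = 5.64°.
Band runs from +175.49° eastward to -178.87°, crossing the antimeridian.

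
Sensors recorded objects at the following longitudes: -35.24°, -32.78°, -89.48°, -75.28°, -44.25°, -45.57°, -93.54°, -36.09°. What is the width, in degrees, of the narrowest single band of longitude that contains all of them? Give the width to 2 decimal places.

Sort the longitudes: -93.54°, -89.48°, -75.28°, -45.57°, -44.25°, -36.09°, -35.24°, -32.78°.
Eastward gaps between consecutive values (wrapping around): 4.06°, 14.20°, 29.71°, 1.32°, 8.16°, 0.85°, 2.46°, 299.24°.
Largest gap = 299.24° ⇒ minimal covering band is its complement: 360° − 299.24° = 60.76°.
Band runs from -93.54° eastward to -32.78°.

60.76°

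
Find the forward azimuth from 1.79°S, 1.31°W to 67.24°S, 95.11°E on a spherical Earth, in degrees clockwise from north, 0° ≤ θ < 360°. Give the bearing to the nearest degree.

Δλ = 95.11 − -1.31 = 96.42°.
θ = atan2( sin Δλ · cos φ₂ , cos φ₁ · sin φ₂ − sin φ₁ · cos φ₂ · cos Δλ )
  = atan2(0.38445, -0.92303) = 157.388° → normalised to [0°, 360°): 157.388°.

157°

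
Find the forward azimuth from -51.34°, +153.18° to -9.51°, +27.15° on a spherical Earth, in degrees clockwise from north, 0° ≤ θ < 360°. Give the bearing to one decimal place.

235.1°

Δλ = 27.15 − 153.18 = -126.03°.
θ = atan2( sin Δλ · cos φ₂ , cos φ₁ · sin φ₂ − sin φ₁ · cos φ₂ · cos Δλ )
  = atan2(-0.79759, -0.55621) = -124.890° → normalised to [0°, 360°): 235.110°.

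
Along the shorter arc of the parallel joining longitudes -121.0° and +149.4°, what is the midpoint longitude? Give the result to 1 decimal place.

Signed shortest Δλ from -121.0° to +149.4° is -89.6°.
Midpoint longitude = -121.0° + (-89.6°)/2 = -121.0° − 44.8° = -165.8°.
(The naïve average (-121.0 + +149.4)/2 = 14.2° is on the wrong side of the globe.)

-165.8°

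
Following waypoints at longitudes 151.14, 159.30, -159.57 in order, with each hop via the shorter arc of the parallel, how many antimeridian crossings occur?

Leg 1: +151.14° → +159.30°, shortest Δλ = 8.16° (east) — does not cross 180°.
Leg 2: +159.30° → -159.57°, shortest Δλ = 41.13° (east) — crosses 180°.
Total crossings: 1.

1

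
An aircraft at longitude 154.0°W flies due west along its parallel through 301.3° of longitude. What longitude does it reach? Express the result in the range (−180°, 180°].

95.3°W

Start at -154.0°; shift −301.3° → -455.3°.
-455.3° lies outside (−180°, 180°]; add 360° → -95.3°.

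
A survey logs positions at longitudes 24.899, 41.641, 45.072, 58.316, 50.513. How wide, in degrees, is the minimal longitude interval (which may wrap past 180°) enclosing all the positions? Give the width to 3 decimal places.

Sort the longitudes: +24.899°, +41.641°, +45.072°, +50.513°, +58.316°.
Eastward gaps between consecutive values (wrapping around): 16.742°, 3.431°, 5.441°, 7.803°, 326.583°.
Largest gap = 326.583° ⇒ minimal covering band is its complement: 360° − 326.583° = 33.417°.
Band runs from +24.899° eastward to +58.316°.

33.417°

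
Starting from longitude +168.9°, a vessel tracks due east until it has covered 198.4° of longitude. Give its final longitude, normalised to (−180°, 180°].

+7.3°

Start at +168.9°; shift +198.4° → +367.3°.
+367.3° lies outside (−180°, 180°]; subtract 360° → +7.3°.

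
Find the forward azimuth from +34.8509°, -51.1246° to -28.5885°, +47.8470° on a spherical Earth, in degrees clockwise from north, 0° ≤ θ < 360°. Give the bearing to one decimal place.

Δλ = 47.8470 − -51.1246 = 98.9716°.
θ = atan2( sin Δλ · cos φ₂ , cos φ₁ · sin φ₂ − sin φ₁ · cos φ₂ · cos Δλ )
  = atan2(0.86734, -0.31444) = 109.927° → normalised to [0°, 360°): 109.927°.

109.9°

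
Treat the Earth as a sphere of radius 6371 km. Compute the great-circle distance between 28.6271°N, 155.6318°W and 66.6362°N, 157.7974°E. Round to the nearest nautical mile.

Δλ = 157.7974 − -155.6318 = 313.4292°; wrapped into (−180°, 180°]: -46.5708°.
Δφ = 66.6362 − 28.6271 = 38.0091°.
a = sin²(Δφ/2) + cos φ₁ · cos φ₂ · sin²(Δλ/2) = 0.160440.
c = 2·atan2(√a, √(1−a)) = 0.82423 rad → d = 6371·c ≈ 5251.19 km ≈ 2835.42 nmi.

2835 nmi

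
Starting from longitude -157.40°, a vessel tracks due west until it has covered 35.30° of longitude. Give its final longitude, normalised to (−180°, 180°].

Start at -157.40°; shift −35.30° → -192.70°.
-192.70° lies outside (−180°, 180°]; add 360° → +167.30°.

+167.30°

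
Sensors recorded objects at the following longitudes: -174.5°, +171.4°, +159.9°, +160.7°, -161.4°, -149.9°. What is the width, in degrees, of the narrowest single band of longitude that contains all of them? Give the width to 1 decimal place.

50.2°

Sort the longitudes: -174.5°, -161.4°, -149.9°, +159.9°, +160.7°, +171.4°.
Eastward gaps between consecutive values (wrapping around): 13.1°, 11.5°, 309.8°, 0.8°, 10.7°, 14.1°.
Largest gap = 309.8° ⇒ minimal covering band is its complement: 360° − 309.8° = 50.2°.
Band runs from +159.9° eastward to -149.9°, crossing the antimeridian.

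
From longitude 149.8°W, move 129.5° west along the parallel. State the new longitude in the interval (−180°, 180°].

80.7°E

Start at -149.8°; shift −129.5° → -279.3°.
-279.3° lies outside (−180°, 180°]; add 360° → +80.7°.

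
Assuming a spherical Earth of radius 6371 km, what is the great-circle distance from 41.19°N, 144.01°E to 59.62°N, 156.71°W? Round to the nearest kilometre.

4482 km

Δλ = -156.71 − 144.01 = -300.72°; wrapped into (−180°, 180°]: 59.28°.
Δφ = 59.62 − 41.19 = 18.43°.
a = sin²(Δφ/2) + cos φ₁ · cos φ₂ · sin²(Δλ/2) = 0.118726.
c = 2·atan2(√a, √(1−a)) = 0.70355 rad → d = 6371·c ≈ 4482.34 km.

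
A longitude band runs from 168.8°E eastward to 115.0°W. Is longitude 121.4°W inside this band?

Band width going east from +168.8° to -115.0°: ((-115.0 − 168.8) mod 360) = 76.2°.
Offset of -121.4° east of the west edge: ((-121.4 − 168.8) mod 360) = 69.8°.
69.8° ≤ 76.2° ⇒ inside.

Yes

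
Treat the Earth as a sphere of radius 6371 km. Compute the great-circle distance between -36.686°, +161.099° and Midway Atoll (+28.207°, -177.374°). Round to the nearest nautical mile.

Δλ = -177.374 − 161.099 = -338.473°; wrapped into (−180°, 180°]: 21.527°.
Δφ = 28.207 − -36.686 = 64.893°.
a = sin²(Δφ/2) + cos φ₁ · cos φ₂ · sin²(Δλ/2) = 0.312493.
c = 2·atan2(√a, √(1−a)) = 1.18638 rad → d = 6371·c ≈ 7558.45 km ≈ 4081.24 nmi.

4081 nmi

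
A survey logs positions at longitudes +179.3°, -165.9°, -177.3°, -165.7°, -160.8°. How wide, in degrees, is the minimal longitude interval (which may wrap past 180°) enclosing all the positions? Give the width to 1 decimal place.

19.9°

Sort the longitudes: -177.3°, -165.9°, -165.7°, -160.8°, +179.3°.
Eastward gaps between consecutive values (wrapping around): 11.4°, 0.2°, 4.9°, 340.1°, 3.4°.
Largest gap = 340.1° ⇒ minimal covering band is its complement: 360° − 340.1° = 19.9°.
Band runs from +179.3° eastward to -160.8°, crossing the antimeridian.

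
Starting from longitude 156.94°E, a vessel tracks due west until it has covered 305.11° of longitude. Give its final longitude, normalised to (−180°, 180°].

148.17°W

Start at +156.94°; shift −305.11° → -148.17°.
-148.17° already lies in (−180°, 180°].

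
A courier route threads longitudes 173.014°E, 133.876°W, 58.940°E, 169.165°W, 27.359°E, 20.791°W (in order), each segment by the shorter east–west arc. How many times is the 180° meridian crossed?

4

Leg 1: +173.014° → -133.876°, shortest Δλ = 53.11° (east) — crosses 180°.
Leg 2: -133.876° → +58.940°, shortest Δλ = -167.184° (west) — crosses 180°.
Leg 3: +58.940° → -169.165°, shortest Δλ = 131.895° (east) — crosses 180°.
Leg 4: -169.165° → +27.359°, shortest Δλ = -163.476° (west) — crosses 180°.
Leg 5: +27.359° → -20.791°, shortest Δλ = -48.15° (west) — does not cross 180°.
Total crossings: 4.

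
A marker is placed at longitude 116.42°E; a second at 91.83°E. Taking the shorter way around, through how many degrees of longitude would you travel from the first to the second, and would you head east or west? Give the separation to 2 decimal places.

Raw difference: 91.83 − 116.42 = -24.59°.
Normalise into (−180°, 180°]: -24.59° stays -24.59°.
Negative ⇒ the second point lies to the west; separation 24.59°.

24.59° west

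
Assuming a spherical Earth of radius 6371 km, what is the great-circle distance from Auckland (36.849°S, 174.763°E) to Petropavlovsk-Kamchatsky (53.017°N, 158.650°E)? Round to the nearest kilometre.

10113 km

Δλ = 158.650 − 174.763 = -16.113°.
Δφ = 53.017 − -36.849 = 89.866°.
a = sin²(Δφ/2) + cos φ₁ · cos φ₂ · sin²(Δλ/2) = 0.508286.
c = 2·atan2(√a, √(1−a)) = 1.58737 rad → d = 6371·c ≈ 10113.13 km.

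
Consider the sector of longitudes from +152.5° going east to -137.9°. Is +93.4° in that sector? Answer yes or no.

No

Band width going east from +152.5° to -137.9°: ((-137.9 − 152.5) mod 360) = 69.6°.
Offset of +93.4° east of the west edge: ((93.4 − 152.5) mod 360) = 300.9°.
300.9° > 69.6° ⇒ outside.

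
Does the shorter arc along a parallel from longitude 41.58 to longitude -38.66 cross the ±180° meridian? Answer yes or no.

No

Signed shortest Δλ = ((-38.66 − 41.58 + 180) mod 360) − 180 = -80.24°.
Going west by 80.24° from +41.58° reaches -38.66° without touching 180°.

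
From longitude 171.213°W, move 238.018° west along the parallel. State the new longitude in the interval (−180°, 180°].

49.231°W

Start at -171.213°; shift −238.018° → -409.231°.
-409.231° lies outside (−180°, 180°]; add 360° → -49.231°.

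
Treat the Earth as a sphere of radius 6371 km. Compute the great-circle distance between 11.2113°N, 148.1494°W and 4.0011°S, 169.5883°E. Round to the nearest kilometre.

Δλ = 169.5883 − -148.1494 = 317.7377°; wrapped into (−180°, 180°]: -42.2623°.
Δφ = -4.0011 − 11.2113 = -15.2124°.
a = sin²(Δφ/2) + cos φ₁ · cos φ₂ · sin²(Δλ/2) = 0.144692.
c = 2·atan2(√a, √(1−a)) = 0.78042 rad → d = 6371·c ≈ 4972.08 km.

4972 km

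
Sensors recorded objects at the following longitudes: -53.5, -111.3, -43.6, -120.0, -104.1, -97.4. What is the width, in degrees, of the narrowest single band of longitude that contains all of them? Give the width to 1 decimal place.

76.4°

Sort the longitudes: -120.0°, -111.3°, -104.1°, -97.4°, -53.5°, -43.6°.
Eastward gaps between consecutive values (wrapping around): 8.7°, 7.2°, 6.7°, 43.9°, 9.9°, 283.6°.
Largest gap = 283.6° ⇒ minimal covering band is its complement: 360° − 283.6° = 76.4°.
Band runs from -120.0° eastward to -43.6°.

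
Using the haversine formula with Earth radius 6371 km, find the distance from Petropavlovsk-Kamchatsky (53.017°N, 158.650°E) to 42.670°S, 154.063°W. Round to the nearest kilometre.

Δλ = -154.063 − 158.650 = -312.713°; wrapped into (−180°, 180°]: 47.287°.
Δφ = -42.670 − 53.017 = -95.687°.
a = sin²(Δφ/2) + cos φ₁ · cos φ₂ · sin²(Δλ/2) = 0.620689.
c = 2·atan2(√a, √(1−a)) = 1.81458 rad → d = 6371·c ≈ 11560.70 km.

11561 km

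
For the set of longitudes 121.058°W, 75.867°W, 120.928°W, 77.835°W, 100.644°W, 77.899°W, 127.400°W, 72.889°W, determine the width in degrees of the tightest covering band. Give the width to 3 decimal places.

54.511°

Sort the longitudes: -127.400°, -121.058°, -120.928°, -100.644°, -77.899°, -77.835°, -75.867°, -72.889°.
Eastward gaps between consecutive values (wrapping around): 6.342°, 0.130°, 20.284°, 22.745°, 0.064°, 1.968°, 2.978°, 305.489°.
Largest gap = 305.489° ⇒ minimal covering band is its complement: 360° − 305.489° = 54.511°.
Band runs from -127.400° eastward to -72.889°.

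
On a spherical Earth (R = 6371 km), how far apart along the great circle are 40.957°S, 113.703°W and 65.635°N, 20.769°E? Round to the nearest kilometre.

16082 km

Δλ = 20.769 − -113.703 = 134.472°.
Δφ = 65.635 − -40.957 = 106.592°.
a = sin²(Δφ/2) + cos φ₁ · cos φ₂ · sin²(Δλ/2) = 0.907688.
c = 2·atan2(√a, √(1−a)) = 2.52417 rad → d = 6371·c ≈ 16081.52 km.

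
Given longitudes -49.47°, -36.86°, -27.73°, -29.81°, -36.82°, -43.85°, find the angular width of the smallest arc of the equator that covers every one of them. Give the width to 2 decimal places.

Sort the longitudes: -49.47°, -43.85°, -36.86°, -36.82°, -29.81°, -27.73°.
Eastward gaps between consecutive values (wrapping around): 5.62°, 6.99°, 0.04°, 7.01°, 2.08°, 338.26°.
Largest gap = 338.26° ⇒ minimal covering band is its complement: 360° − 338.26° = 21.74°.
Band runs from -49.47° eastward to -27.73°.

21.74°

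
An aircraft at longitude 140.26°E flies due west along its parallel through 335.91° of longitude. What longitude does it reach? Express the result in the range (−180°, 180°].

164.35°E

Start at +140.26°; shift −335.91° → -195.65°.
-195.65° lies outside (−180°, 180°]; add 360° → +164.35°.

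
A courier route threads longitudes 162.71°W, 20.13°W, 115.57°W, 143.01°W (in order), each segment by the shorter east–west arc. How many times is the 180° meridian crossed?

Leg 1: -162.71° → -20.13°, shortest Δλ = 142.58° (east) — does not cross 180°.
Leg 2: -20.13° → -115.57°, shortest Δλ = -95.44° (west) — does not cross 180°.
Leg 3: -115.57° → -143.01°, shortest Δλ = -27.44° (west) — does not cross 180°.
Total crossings: 0.

0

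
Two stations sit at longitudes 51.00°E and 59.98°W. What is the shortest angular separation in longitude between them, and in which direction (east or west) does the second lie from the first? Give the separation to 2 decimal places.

Raw difference: -59.98 − 51.00 = -110.98°.
Normalise into (−180°, 180°]: -110.98° stays -110.98°.
Negative ⇒ the second point lies to the west; separation 110.98°.

110.98° west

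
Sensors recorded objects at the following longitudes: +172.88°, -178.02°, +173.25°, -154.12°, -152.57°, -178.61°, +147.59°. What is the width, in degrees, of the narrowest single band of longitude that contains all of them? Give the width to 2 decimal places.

59.84°

Sort the longitudes: -178.61°, -178.02°, -154.12°, -152.57°, +147.59°, +172.88°, +173.25°.
Eastward gaps between consecutive values (wrapping around): 0.59°, 23.90°, 1.55°, 300.16°, 25.29°, 0.37°, 8.14°.
Largest gap = 300.16° ⇒ minimal covering band is its complement: 360° − 300.16° = 59.84°.
Band runs from +147.59° eastward to -152.57°, crossing the antimeridian.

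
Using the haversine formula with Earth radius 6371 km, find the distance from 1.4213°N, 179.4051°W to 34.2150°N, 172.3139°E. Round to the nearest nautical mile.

2023 nmi

Δλ = 172.3139 − -179.4051 = 351.7190°; wrapped into (−180°, 180°]: -8.2810°.
Δφ = 34.2150 − 1.4213 = 32.7937°.
a = sin²(Δφ/2) + cos φ₁ · cos φ₂ · sin²(Δλ/2) = 0.083997.
c = 2·atan2(√a, √(1−a)) = 0.58808 rad → d = 6371·c ≈ 3746.66 km ≈ 2023.04 nmi.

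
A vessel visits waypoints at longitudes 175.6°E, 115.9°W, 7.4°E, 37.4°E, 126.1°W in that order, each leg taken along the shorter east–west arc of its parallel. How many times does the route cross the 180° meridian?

1

Leg 1: +175.6° → -115.9°, shortest Δλ = 68.5° (east) — crosses 180°.
Leg 2: -115.9° → +7.4°, shortest Δλ = 123.3° (east) — does not cross 180°.
Leg 3: +7.4° → +37.4°, shortest Δλ = 30.0° (east) — does not cross 180°.
Leg 4: +37.4° → -126.1°, shortest Δλ = -163.5° (west) — does not cross 180°.
Total crossings: 1.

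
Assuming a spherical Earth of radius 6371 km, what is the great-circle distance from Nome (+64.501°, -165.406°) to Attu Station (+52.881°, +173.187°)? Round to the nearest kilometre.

1772 km

Δλ = 173.187 − -165.406 = 338.593°; wrapped into (−180°, 180°]: -21.407°.
Δφ = 52.881 − 64.501 = -11.620°.
a = sin²(Δφ/2) + cos φ₁ · cos φ₂ · sin²(Δλ/2) = 0.019209.
c = 2·atan2(√a, √(1−a)) = 0.27809 rad → d = 6371·c ≈ 1771.69 km.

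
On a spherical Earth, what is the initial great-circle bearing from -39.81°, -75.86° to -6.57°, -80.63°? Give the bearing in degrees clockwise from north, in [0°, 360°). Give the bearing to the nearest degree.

Δλ = -80.63 − -75.86 = -4.77°.
θ = atan2( sin Δλ · cos φ₂ , cos φ₁ · sin φ₂ − sin φ₁ · cos φ₂ · cos Δλ )
  = atan2(-0.08261, 0.54594) = -8.604° → normalised to [0°, 360°): 351.396°.

351°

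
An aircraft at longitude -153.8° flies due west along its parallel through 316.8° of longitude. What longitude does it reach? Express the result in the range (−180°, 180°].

Start at -153.8°; shift −316.8° → -470.6°.
-470.6° lies outside (−180°, 180°]; add 360° → -110.6°.

-110.6°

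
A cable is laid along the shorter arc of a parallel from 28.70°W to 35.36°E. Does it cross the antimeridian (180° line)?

No

Signed shortest Δλ = ((35.36 − -28.70 + 180) mod 360) − 180 = 64.06°.
Going east by 64.06° from -28.70° reaches +35.36° without touching 180°.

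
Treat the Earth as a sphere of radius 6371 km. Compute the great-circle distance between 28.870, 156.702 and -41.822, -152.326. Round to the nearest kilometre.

Δλ = -152.326 − 156.702 = -309.028°; wrapped into (−180°, 180°]: 50.972°.
Δφ = -41.822 − 28.870 = -70.692°.
a = sin²(Δφ/2) + cos φ₁ · cos φ₂ · sin²(Δλ/2) = 0.455506.
c = 2·atan2(√a, √(1−a)) = 1.48169 rad → d = 6371·c ≈ 9439.85 km.

9440 km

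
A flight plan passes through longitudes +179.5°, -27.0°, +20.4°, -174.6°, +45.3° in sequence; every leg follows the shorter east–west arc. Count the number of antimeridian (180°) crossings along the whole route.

3

Leg 1: +179.5° → -27.0°, shortest Δλ = 153.5° (east) — crosses 180°.
Leg 2: -27.0° → +20.4°, shortest Δλ = 47.4° (east) — does not cross 180°.
Leg 3: +20.4° → -174.6°, shortest Δλ = 165.0° (east) — crosses 180°.
Leg 4: -174.6° → +45.3°, shortest Δλ = -140.1° (west) — crosses 180°.
Total crossings: 3.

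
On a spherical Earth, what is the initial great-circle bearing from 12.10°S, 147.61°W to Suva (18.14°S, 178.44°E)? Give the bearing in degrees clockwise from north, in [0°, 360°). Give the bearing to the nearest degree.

255°

Δλ = 178.44 − -147.61 = 326.05°; wrapped into (−180°, 180°]: -33.95°.
θ = atan2( sin Δλ · cos φ₂ , cos φ₁ · sin φ₂ − sin φ₁ · cos φ₂ · cos Δλ )
  = atan2(-0.53071, -0.13918) = -104.695° → normalised to [0°, 360°): 255.305°.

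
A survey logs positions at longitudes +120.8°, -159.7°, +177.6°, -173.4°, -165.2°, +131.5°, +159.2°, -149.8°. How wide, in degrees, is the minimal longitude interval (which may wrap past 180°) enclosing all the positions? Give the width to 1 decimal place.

89.4°

Sort the longitudes: -173.4°, -165.2°, -159.7°, -149.8°, +120.8°, +131.5°, +159.2°, +177.6°.
Eastward gaps between consecutive values (wrapping around): 8.2°, 5.5°, 9.9°, 270.6°, 10.7°, 27.7°, 18.4°, 9.0°.
Largest gap = 270.6° ⇒ minimal covering band is its complement: 360° − 270.6° = 89.4°.
Band runs from +120.8° eastward to -149.8°, crossing the antimeridian.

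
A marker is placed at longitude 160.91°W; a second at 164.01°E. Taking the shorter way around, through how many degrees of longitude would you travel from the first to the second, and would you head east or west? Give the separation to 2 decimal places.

35.08° west

Raw difference: 164.01 − -160.91 = 324.92°.
Normalise into (−180°, 180°]: 324.92° − 360° = -35.08°.
Negative ⇒ the second point lies to the west; separation 35.08°.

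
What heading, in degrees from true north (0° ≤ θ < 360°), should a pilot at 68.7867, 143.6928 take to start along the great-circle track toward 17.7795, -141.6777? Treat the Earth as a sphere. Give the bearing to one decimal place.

97.7°

Δλ = -141.6777 − 143.6928 = -285.3705°; wrapped into (−180°, 180°]: 74.6295°.
θ = atan2( sin Δλ · cos φ₂ , cos φ₁ · sin φ₂ − sin φ₁ · cos φ₂ · cos Δλ )
  = atan2(0.91818, -0.12481) = 97.741° → normalised to [0°, 360°): 97.741°.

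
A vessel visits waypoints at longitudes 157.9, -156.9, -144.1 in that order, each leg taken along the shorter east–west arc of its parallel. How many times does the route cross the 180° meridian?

Leg 1: +157.9° → -156.9°, shortest Δλ = 45.2° (east) — crosses 180°.
Leg 2: -156.9° → -144.1°, shortest Δλ = 12.8° (east) — does not cross 180°.
Total crossings: 1.

1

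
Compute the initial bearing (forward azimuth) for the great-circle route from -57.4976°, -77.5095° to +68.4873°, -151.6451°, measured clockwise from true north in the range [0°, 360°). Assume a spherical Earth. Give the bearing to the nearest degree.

329°

Δλ = -151.6451 − -77.5095 = -74.1356°.
θ = atan2( sin Δλ · cos φ₂ , cos φ₁ · sin φ₂ − sin φ₁ · cos φ₂ · cos Δλ )
  = atan2(-0.35274, 0.58444) = -31.113° → normalised to [0°, 360°): 328.887°.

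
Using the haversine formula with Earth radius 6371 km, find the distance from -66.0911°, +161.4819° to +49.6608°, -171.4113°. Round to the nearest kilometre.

13076 km

Δλ = -171.4113 − 161.4819 = -332.8932°; wrapped into (−180°, 180°]: 27.1068°.
Δφ = 49.6608 − -66.0911 = 115.7519°.
a = sin²(Δφ/2) + cos φ₁ · cos φ₂ · sin²(Δλ/2) = 0.731646.
c = 2·atan2(√a, √(1−a)) = 2.05250 rad → d = 6371·c ≈ 13076.49 km.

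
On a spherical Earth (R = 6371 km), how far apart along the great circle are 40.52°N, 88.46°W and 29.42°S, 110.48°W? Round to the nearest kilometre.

8102 km

Δλ = -110.48 − -88.46 = -22.02°.
Δφ = -29.42 − 40.52 = -69.94°.
a = sin²(Δφ/2) + cos φ₁ · cos φ₂ · sin²(Δλ/2) = 0.352649.
c = 2·atan2(√a, √(1−a)) = 1.27165 rad → d = 6371·c ≈ 8101.70 km.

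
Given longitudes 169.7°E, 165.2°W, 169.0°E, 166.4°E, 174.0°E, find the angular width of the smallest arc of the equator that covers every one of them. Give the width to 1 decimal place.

Sort the longitudes: -165.2°, +166.4°, +169.0°, +169.7°, +174.0°.
Eastward gaps between consecutive values (wrapping around): 331.6°, 2.6°, 0.7°, 4.3°, 20.8°.
Largest gap = 331.6° ⇒ minimal covering band is its complement: 360° − 331.6° = 28.4°.
Band runs from +166.4° eastward to -165.2°, crossing the antimeridian.

28.4°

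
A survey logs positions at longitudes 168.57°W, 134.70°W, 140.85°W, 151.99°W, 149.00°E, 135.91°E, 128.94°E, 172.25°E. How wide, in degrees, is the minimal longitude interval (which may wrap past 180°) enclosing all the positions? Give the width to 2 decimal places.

Sort the longitudes: -168.57°, -151.99°, -140.85°, -134.70°, +128.94°, +135.91°, +149.00°, +172.25°.
Eastward gaps between consecutive values (wrapping around): 16.58°, 11.14°, 6.15°, 263.64°, 6.97°, 13.09°, 23.25°, 19.18°.
Largest gap = 263.64° ⇒ minimal covering band is its complement: 360° − 263.64° = 96.36°.
Band runs from +128.94° eastward to -134.70°, crossing the antimeridian.

96.36°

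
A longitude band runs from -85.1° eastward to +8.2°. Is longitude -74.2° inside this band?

Band width going east from -85.1° to +8.2°: ((8.2 − -85.1) mod 360) = 93.3°.
Offset of -74.2° east of the west edge: ((-74.2 − -85.1) mod 360) = 10.9°.
10.9° ≤ 93.3° ⇒ inside.

Yes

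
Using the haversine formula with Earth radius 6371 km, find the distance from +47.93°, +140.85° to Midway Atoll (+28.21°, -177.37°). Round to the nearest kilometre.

Δλ = -177.37 − 140.85 = -318.22°; wrapped into (−180°, 180°]: 41.78°.
Δφ = 28.21 − 47.93 = -19.72°.
a = sin²(Δφ/2) + cos φ₁ · cos φ₂ · sin²(Δλ/2) = 0.104397.
c = 2·atan2(√a, √(1−a)) = 0.65802 rad → d = 6371·c ≈ 4192.23 km.

4192 km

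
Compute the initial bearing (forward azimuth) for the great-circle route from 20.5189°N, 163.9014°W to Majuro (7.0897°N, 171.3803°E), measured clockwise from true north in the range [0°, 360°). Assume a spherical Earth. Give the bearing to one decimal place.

244.2°

Δλ = 171.3803 − -163.9014 = 335.2817°; wrapped into (−180°, 180°]: -24.7183°.
θ = atan2( sin Δλ · cos φ₂ , cos φ₁ · sin φ₂ − sin φ₁ · cos φ₂ · cos Δλ )
  = atan2(-0.41496, -0.20037) = -115.775° → normalised to [0°, 360°): 244.225°.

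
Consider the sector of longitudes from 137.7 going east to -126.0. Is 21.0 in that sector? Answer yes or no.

Band width going east from +137.7° to -126.0°: ((-126.0 − 137.7) mod 360) = 96.3°.
Offset of +21.0° east of the west edge: ((21.0 − 137.7) mod 360) = 243.3°.
243.3° > 96.3° ⇒ outside.

No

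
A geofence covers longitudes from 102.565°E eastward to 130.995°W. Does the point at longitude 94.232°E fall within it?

No

Band width going east from +102.565° to -130.995°: ((-130.995 − 102.565) mod 360) = 126.440°.
Offset of +94.232° east of the west edge: ((94.232 − 102.565) mod 360) = 351.667°.
351.667° > 126.440° ⇒ outside.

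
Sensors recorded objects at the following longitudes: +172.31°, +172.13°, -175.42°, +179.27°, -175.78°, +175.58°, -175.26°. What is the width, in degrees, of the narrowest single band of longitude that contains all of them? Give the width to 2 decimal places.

Sort the longitudes: -175.78°, -175.42°, -175.26°, +172.13°, +172.31°, +175.58°, +179.27°.
Eastward gaps between consecutive values (wrapping around): 0.36°, 0.16°, 347.39°, 0.18°, 3.27°, 3.69°, 4.95°.
Largest gap = 347.39° ⇒ minimal covering band is its complement: 360° − 347.39° = 12.61°.
Band runs from +172.13° eastward to -175.26°, crossing the antimeridian.

12.61°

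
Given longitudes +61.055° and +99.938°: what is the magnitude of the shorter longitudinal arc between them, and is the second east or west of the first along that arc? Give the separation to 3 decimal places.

38.883° east

Raw difference: 99.938 − 61.055 = 38.883°.
Normalise into (−180°, 180°]: 38.883° stays 38.883°.
Positive ⇒ the second point lies to the east; separation 38.883°.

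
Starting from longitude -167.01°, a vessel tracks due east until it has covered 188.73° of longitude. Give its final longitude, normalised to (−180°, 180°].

+21.72°

Start at -167.01°; shift +188.73° → +21.72°.
+21.72° already lies in (−180°, 180°].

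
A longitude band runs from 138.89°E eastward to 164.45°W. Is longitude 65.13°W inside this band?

No

Band width going east from +138.89° to -164.45°: ((-164.45 − 138.89) mod 360) = 56.66°.
Offset of -65.13° east of the west edge: ((-65.13 − 138.89) mod 360) = 155.98°.
155.98° > 56.66° ⇒ outside.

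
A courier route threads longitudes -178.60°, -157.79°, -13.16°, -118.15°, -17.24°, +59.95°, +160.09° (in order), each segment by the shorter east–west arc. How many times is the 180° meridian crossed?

Leg 1: -178.60° → -157.79°, shortest Δλ = 20.81° (east) — does not cross 180°.
Leg 2: -157.79° → -13.16°, shortest Δλ = 144.63° (east) — does not cross 180°.
Leg 3: -13.16° → -118.15°, shortest Δλ = -104.99° (west) — does not cross 180°.
Leg 4: -118.15° → -17.24°, shortest Δλ = 100.91° (east) — does not cross 180°.
Leg 5: -17.24° → +59.95°, shortest Δλ = 77.19° (east) — does not cross 180°.
Leg 6: +59.95° → +160.09°, shortest Δλ = 100.14° (east) — does not cross 180°.
Total crossings: 0.

0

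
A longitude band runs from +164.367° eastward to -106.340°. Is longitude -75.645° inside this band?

No

Band width going east from +164.367° to -106.340°: ((-106.340 − 164.367) mod 360) = 89.293°.
Offset of -75.645° east of the west edge: ((-75.645 − 164.367) mod 360) = 119.988°.
119.988° > 89.293° ⇒ outside.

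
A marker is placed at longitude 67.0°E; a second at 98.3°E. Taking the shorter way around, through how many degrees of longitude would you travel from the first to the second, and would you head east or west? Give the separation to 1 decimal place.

31.3° east

Raw difference: 98.3 − 67.0 = 31.3°.
Normalise into (−180°, 180°]: 31.3° stays 31.3°.
Positive ⇒ the second point lies to the east; separation 31.3°.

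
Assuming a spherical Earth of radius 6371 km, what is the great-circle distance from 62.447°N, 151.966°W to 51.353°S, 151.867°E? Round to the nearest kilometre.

13578 km

Δλ = 151.867 − -151.966 = 303.833°; wrapped into (−180°, 180°]: -56.167°.
Δφ = -51.353 − 62.447 = -113.800°.
a = sin²(Δφ/2) + cos φ₁ · cos φ₂ · sin²(Δλ/2) = 0.765793.
c = 2·atan2(√a, √(1−a)) = 2.13127 rad → d = 6371·c ≈ 13578.31 km.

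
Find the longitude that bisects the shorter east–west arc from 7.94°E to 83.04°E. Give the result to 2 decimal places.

45.49°E

Signed shortest Δλ from +7.94° to +83.04° is +75.10°.
Midpoint longitude = +7.94° + (+75.10°)/2 = +7.94° + 37.55° = +45.49°.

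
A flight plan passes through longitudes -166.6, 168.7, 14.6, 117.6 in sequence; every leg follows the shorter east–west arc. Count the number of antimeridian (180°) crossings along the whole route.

Leg 1: -166.6° → +168.7°, shortest Δλ = -24.7° (west) — crosses 180°.
Leg 2: +168.7° → +14.6°, shortest Δλ = -154.1° (west) — does not cross 180°.
Leg 3: +14.6° → +117.6°, shortest Δλ = 103.0° (east) — does not cross 180°.
Total crossings: 1.

1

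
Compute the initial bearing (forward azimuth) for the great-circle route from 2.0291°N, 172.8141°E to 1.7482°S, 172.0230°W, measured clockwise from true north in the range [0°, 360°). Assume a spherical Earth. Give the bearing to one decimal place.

Δλ = -172.0230 − 172.8141 = -344.8371°; wrapped into (−180°, 180°]: 15.1629°.
θ = atan2( sin Δλ · cos φ₂ , cos φ₁ · sin φ₂ − sin φ₁ · cos φ₂ · cos Δλ )
  = atan2(0.26144, -0.06465) = 103.889° → normalised to [0°, 360°): 103.889°.

103.9°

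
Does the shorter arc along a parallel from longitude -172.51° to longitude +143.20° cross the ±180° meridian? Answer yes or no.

Yes

Naïve |143.20 − -172.51| = 315.71° > 180°, so the shorter arc goes the other way round — across 180°.
Signed shortest Δλ = ((143.20 − -172.51 + 180) mod 360) − 180 = -44.29°.
Going west by 44.29° from -172.51° passes through 180° before reaching +143.20°.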